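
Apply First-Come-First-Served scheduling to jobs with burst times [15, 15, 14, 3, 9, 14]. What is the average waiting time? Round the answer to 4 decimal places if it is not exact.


FCFS order (as given): [15, 15, 14, 3, 9, 14]
Waiting times:
  Job 1: wait = 0
  Job 2: wait = 15
  Job 3: wait = 30
  Job 4: wait = 44
  Job 5: wait = 47
  Job 6: wait = 56
Sum of waiting times = 192
Average waiting time = 192/6 = 32.0

32.0


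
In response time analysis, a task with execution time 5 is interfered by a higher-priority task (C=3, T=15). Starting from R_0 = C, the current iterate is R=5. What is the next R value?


R_next = C + ceil(R_prev / T_hp) * C_hp
ceil(5 / 15) = ceil(0.3333) = 1
Interference = 1 * 3 = 3
R_next = 5 + 3 = 8

8


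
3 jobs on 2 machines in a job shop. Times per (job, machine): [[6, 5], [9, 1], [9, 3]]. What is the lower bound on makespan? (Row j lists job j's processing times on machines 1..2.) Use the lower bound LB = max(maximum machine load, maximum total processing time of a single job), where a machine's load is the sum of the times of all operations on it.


Machine loads:
  Machine 1: 6 + 9 + 9 = 24
  Machine 2: 5 + 1 + 3 = 9
Max machine load = 24
Job totals:
  Job 1: 11
  Job 2: 10
  Job 3: 12
Max job total = 12
Lower bound = max(24, 12) = 24

24


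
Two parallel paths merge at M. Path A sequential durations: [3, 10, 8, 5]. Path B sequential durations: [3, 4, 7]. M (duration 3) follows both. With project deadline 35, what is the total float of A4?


Forward pass: ES(A4) = sum of predecessors on chain A = 21
EF = ES + duration = 21 + 5 = 26
Backward pass: LF(M) = deadline = 35; LS(M) = 35 - 3 = 32
LF(A4) = LS(M) - sum(successors on chain A) = 32 - 0 = 32
LS = LF - duration = 32 - 5 = 27
Total float = LS - ES = 27 - 21 = 6

6


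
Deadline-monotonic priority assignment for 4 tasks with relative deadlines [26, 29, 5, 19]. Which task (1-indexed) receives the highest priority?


Sort tasks by relative deadline (ascending):
  Task 3: deadline = 5
  Task 4: deadline = 19
  Task 1: deadline = 26
  Task 2: deadline = 29
Priority order (highest first): [3, 4, 1, 2]
Highest priority task = 3

3


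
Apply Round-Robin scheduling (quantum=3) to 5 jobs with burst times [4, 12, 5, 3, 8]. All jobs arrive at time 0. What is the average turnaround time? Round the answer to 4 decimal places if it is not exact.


Time quantum = 3
Execution trace:
  J1 runs 3 units, time = 3
  J2 runs 3 units, time = 6
  J3 runs 3 units, time = 9
  J4 runs 3 units, time = 12
  J5 runs 3 units, time = 15
  J1 runs 1 units, time = 16
  J2 runs 3 units, time = 19
  J3 runs 2 units, time = 21
  J5 runs 3 units, time = 24
  J2 runs 3 units, time = 27
  J5 runs 2 units, time = 29
  J2 runs 3 units, time = 32
Finish times: [16, 32, 21, 12, 29]
Average turnaround = 110/5 = 22.0

22.0


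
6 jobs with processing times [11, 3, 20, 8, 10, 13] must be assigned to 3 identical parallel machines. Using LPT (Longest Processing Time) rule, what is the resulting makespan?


Sort jobs in decreasing order (LPT): [20, 13, 11, 10, 8, 3]
Assign each job to the least loaded machine:
  Machine 1: jobs [20, 3], load = 23
  Machine 2: jobs [13, 8], load = 21
  Machine 3: jobs [11, 10], load = 21
Makespan = max load = 23

23


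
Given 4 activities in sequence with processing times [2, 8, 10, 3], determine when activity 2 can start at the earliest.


Activity 2 starts after activities 1 through 1 complete.
Predecessor durations: [2]
ES = 2 = 2

2


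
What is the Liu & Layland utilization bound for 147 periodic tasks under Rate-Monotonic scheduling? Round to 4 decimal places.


Compute 2^(1/147) = 1.0047264214
Subtract 1: 1.0047264214 - 1 = 0.0047264214
Multiply by n: 147 * 0.0047264214 = 0.6947839458
Round to 4 dp: 0.6948

0.6948


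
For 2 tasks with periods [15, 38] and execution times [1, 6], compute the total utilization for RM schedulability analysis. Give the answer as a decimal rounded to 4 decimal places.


Compute individual utilizations (exact fractions):
  Task 1: C/T = 1/15 (approx. 0.0667)
  Task 2: C/T = 6/38 = 3/19 (approx. 0.1579)
Total utilization U = 1/15 + 3/19 = 64/285
Rounded to 4 decimal places: U = 0.2246
RM (Liu & Layland) bound for 2 tasks = 0.828427; compare with U = 64/285 (approx. 0.224561)
U <= bound, so schedulable by RM sufficient condition.

0.2246


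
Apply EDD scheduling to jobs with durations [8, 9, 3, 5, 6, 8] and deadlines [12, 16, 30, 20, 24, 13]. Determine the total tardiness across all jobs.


Sort by due date (EDD order): [(8, 12), (8, 13), (9, 16), (5, 20), (6, 24), (3, 30)]
Compute completion times and tardiness:
  Job 1: p=8, d=12, C=8, tardiness=max(0,8-12)=0
  Job 2: p=8, d=13, C=16, tardiness=max(0,16-13)=3
  Job 3: p=9, d=16, C=25, tardiness=max(0,25-16)=9
  Job 4: p=5, d=20, C=30, tardiness=max(0,30-20)=10
  Job 5: p=6, d=24, C=36, tardiness=max(0,36-24)=12
  Job 6: p=3, d=30, C=39, tardiness=max(0,39-30)=9
Total tardiness = 43

43


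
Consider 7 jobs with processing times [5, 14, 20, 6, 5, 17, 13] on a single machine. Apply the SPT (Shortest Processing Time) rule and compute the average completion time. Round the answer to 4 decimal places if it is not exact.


Sort jobs by processing time (SPT order): [5, 5, 6, 13, 14, 17, 20]
Compute completion times sequentially:
  Job 1: processing = 5, completes at 5
  Job 2: processing = 5, completes at 10
  Job 3: processing = 6, completes at 16
  Job 4: processing = 13, completes at 29
  Job 5: processing = 14, completes at 43
  Job 6: processing = 17, completes at 60
  Job 7: processing = 20, completes at 80
Sum of completion times = 243
Average completion time = 243/7 = 34.7143

34.7143


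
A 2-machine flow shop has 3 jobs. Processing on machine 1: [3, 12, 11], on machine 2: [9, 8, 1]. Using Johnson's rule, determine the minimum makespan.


Apply Johnson's rule:
  Group 1 (a <= b): [(1, 3, 9)]
  Group 2 (a > b): [(2, 12, 8), (3, 11, 1)]
Optimal job order: [1, 2, 3]
Schedule:
  Job 1: M1 done at 3, M2 done at 12
  Job 2: M1 done at 15, M2 done at 23
  Job 3: M1 done at 26, M2 done at 27
Makespan = 27

27


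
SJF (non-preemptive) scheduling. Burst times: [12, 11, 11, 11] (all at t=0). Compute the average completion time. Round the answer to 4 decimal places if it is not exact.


SJF order (ascending): [11, 11, 11, 12]
Completion times:
  Job 1: burst=11, C=11
  Job 2: burst=11, C=22
  Job 3: burst=11, C=33
  Job 4: burst=12, C=45
Average completion = 111/4 = 27.75

27.75


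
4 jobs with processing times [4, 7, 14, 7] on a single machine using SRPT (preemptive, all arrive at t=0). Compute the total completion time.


Since all jobs arrive at t=0, SRPT equals SPT ordering.
SPT order: [4, 7, 7, 14]
Completion times:
  Job 1: p=4, C=4
  Job 2: p=7, C=11
  Job 3: p=7, C=18
  Job 4: p=14, C=32
Total completion time = 4 + 11 + 18 + 32 = 65

65


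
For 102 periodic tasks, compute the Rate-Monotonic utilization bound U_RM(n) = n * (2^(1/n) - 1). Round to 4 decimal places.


Compute 2^(1/102) = 1.0068187028
Subtract 1: 1.0068187028 - 1 = 0.0068187028
Multiply by n: 102 * 0.0068187028 = 0.6955076856
Round to 4 dp: 0.6955

0.6955


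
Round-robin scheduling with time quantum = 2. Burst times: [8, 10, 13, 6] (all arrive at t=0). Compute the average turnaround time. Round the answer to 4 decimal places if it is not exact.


Time quantum = 2
Execution trace:
  J1 runs 2 units, time = 2
  J2 runs 2 units, time = 4
  J3 runs 2 units, time = 6
  J4 runs 2 units, time = 8
  J1 runs 2 units, time = 10
  J2 runs 2 units, time = 12
  J3 runs 2 units, time = 14
  J4 runs 2 units, time = 16
  J1 runs 2 units, time = 18
  J2 runs 2 units, time = 20
  J3 runs 2 units, time = 22
  J4 runs 2 units, time = 24
  J1 runs 2 units, time = 26
  J2 runs 2 units, time = 28
  J3 runs 2 units, time = 30
  J2 runs 2 units, time = 32
  J3 runs 2 units, time = 34
  J3 runs 2 units, time = 36
  J3 runs 1 units, time = 37
Finish times: [26, 32, 37, 24]
Average turnaround = 119/4 = 29.75

29.75


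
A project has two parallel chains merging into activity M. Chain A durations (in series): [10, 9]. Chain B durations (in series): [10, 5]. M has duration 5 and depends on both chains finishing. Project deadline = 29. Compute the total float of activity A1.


Forward pass: ES(A1) = sum of predecessors on chain A = 0
EF = ES + duration = 0 + 10 = 10
Backward pass: LF(M) = deadline = 29; LS(M) = 29 - 5 = 24
LF(A1) = LS(M) - sum(successors on chain A) = 24 - 9 = 15
LS = LF - duration = 15 - 10 = 5
Total float = LS - ES = 5 - 0 = 5

5


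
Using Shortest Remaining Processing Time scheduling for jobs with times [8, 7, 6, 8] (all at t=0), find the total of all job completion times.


Since all jobs arrive at t=0, SRPT equals SPT ordering.
SPT order: [6, 7, 8, 8]
Completion times:
  Job 1: p=6, C=6
  Job 2: p=7, C=13
  Job 3: p=8, C=21
  Job 4: p=8, C=29
Total completion time = 6 + 13 + 21 + 29 = 69

69


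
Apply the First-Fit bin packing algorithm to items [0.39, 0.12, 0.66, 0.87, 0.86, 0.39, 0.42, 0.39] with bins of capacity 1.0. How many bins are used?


Place items sequentially using First-Fit:
  Item 0.39 -> new Bin 1
  Item 0.12 -> Bin 1 (now 0.51)
  Item 0.66 -> new Bin 2
  Item 0.87 -> new Bin 3
  Item 0.86 -> new Bin 4
  Item 0.39 -> Bin 1 (now 0.9)
  Item 0.42 -> new Bin 5
  Item 0.39 -> Bin 5 (now 0.81)
Total bins used = 5

5


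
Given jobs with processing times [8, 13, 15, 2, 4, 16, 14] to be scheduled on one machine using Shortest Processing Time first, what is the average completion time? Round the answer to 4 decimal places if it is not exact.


Sort jobs by processing time (SPT order): [2, 4, 8, 13, 14, 15, 16]
Compute completion times sequentially:
  Job 1: processing = 2, completes at 2
  Job 2: processing = 4, completes at 6
  Job 3: processing = 8, completes at 14
  Job 4: processing = 13, completes at 27
  Job 5: processing = 14, completes at 41
  Job 6: processing = 15, completes at 56
  Job 7: processing = 16, completes at 72
Sum of completion times = 218
Average completion time = 218/7 = 31.1429

31.1429


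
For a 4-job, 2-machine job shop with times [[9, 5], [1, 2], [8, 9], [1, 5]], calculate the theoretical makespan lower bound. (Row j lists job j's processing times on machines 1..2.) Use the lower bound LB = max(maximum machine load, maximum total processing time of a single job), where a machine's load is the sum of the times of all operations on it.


Machine loads:
  Machine 1: 9 + 1 + 8 + 1 = 19
  Machine 2: 5 + 2 + 9 + 5 = 21
Max machine load = 21
Job totals:
  Job 1: 14
  Job 2: 3
  Job 3: 17
  Job 4: 6
Max job total = 17
Lower bound = max(21, 17) = 21

21


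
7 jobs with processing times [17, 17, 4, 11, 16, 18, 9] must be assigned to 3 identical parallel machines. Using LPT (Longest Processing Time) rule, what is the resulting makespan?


Sort jobs in decreasing order (LPT): [18, 17, 17, 16, 11, 9, 4]
Assign each job to the least loaded machine:
  Machine 1: jobs [18, 9, 4], load = 31
  Machine 2: jobs [17, 16], load = 33
  Machine 3: jobs [17, 11], load = 28
Makespan = max load = 33

33


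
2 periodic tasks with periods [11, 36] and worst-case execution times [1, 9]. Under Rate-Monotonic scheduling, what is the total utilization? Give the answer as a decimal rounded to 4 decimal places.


Compute individual utilizations (exact fractions):
  Task 1: C/T = 1/11 (approx. 0.0909)
  Task 2: C/T = 9/36 = 1/4 (approx. 0.25)
Total utilization U = 1/11 + 1/4 = 15/44
Rounded to 4 decimal places: U = 0.3409
RM (Liu & Layland) bound for 2 tasks = 0.828427; compare with U = 15/44 (approx. 0.340909)
U <= bound, so schedulable by RM sufficient condition.

0.3409


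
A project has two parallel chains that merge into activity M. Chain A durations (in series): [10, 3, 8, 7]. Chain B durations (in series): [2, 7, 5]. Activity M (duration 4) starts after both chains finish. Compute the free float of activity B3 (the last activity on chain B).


ES(B3) = sum of predecessors on chain B = 9
EF(B3) = ES + duration = 9 + 5 = 14
Successor of B3 is M. ES(M) = max(sum(A), sum(B)) = max(28, 14) = 28
Free float = ES(successor) - EF(current) = 28 - 14 = 14

14


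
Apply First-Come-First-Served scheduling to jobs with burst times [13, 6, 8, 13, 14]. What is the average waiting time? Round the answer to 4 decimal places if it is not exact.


FCFS order (as given): [13, 6, 8, 13, 14]
Waiting times:
  Job 1: wait = 0
  Job 2: wait = 13
  Job 3: wait = 19
  Job 4: wait = 27
  Job 5: wait = 40
Sum of waiting times = 99
Average waiting time = 99/5 = 19.8

19.8


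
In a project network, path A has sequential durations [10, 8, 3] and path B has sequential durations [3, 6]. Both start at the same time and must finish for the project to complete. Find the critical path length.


Path A total = 10 + 8 + 3 = 21
Path B total = 3 + 6 = 9
Critical path = longest path = max(21, 9) = 21

21


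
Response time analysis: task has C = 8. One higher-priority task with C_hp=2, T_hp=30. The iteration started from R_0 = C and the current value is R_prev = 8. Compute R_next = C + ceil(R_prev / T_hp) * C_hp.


R_next = C + ceil(R_prev / T_hp) * C_hp
ceil(8 / 30) = ceil(0.2667) = 1
Interference = 1 * 2 = 2
R_next = 8 + 2 = 10

10


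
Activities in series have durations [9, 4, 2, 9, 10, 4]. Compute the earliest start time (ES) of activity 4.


Activity 4 starts after activities 1 through 3 complete.
Predecessor durations: [9, 4, 2]
ES = 9 + 4 + 2 = 15

15


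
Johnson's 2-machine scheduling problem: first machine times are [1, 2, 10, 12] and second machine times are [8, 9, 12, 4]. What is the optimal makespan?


Apply Johnson's rule:
  Group 1 (a <= b): [(1, 1, 8), (2, 2, 9), (3, 10, 12)]
  Group 2 (a > b): [(4, 12, 4)]
Optimal job order: [1, 2, 3, 4]
Schedule:
  Job 1: M1 done at 1, M2 done at 9
  Job 2: M1 done at 3, M2 done at 18
  Job 3: M1 done at 13, M2 done at 30
  Job 4: M1 done at 25, M2 done at 34
Makespan = 34

34


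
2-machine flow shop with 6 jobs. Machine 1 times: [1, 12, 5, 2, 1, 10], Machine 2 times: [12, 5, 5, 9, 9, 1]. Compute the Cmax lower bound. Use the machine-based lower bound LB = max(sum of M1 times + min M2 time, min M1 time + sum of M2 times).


LB1 = sum(M1 times) + min(M2 times) = 31 + 1 = 32
LB2 = min(M1 times) + sum(M2 times) = 1 + 41 = 42
Lower bound = max(LB1, LB2) = max(32, 42) = 42

42


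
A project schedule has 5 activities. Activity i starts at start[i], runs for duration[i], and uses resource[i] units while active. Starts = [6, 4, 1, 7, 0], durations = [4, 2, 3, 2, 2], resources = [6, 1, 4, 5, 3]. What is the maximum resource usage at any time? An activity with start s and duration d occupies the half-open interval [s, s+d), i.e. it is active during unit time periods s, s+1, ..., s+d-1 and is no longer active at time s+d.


Each activity i is active on [start_i, start_i + duration_i).
Compute total resource usage per time slot:
  t=0: active resources = [3], total = 3
  t=1: active resources = [4, 3], total = 7
  t=2: active resources = [4], total = 4
  t=3: active resources = [4], total = 4
  t=4: active resources = [1], total = 1
  t=5: active resources = [1], total = 1
  t=6: active resources = [6], total = 6
  t=7: active resources = [6, 5], total = 11
  t=8: active resources = [6, 5], total = 11
  t=9: active resources = [6], total = 6
Peak resource demand = 11

11


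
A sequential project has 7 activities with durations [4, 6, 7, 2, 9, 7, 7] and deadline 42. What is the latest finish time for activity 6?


LF(activity 6) = deadline - sum of successor durations
Successors: activities 7 through 7 with durations [7]
Sum of successor durations = 7
LF = 42 - 7 = 35

35


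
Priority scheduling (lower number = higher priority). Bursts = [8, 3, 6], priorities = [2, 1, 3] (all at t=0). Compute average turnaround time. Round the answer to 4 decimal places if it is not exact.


Sort by priority (ascending = highest first):
Order: [(1, 3), (2, 8), (3, 6)]
Completion times:
  Priority 1, burst=3, C=3
  Priority 2, burst=8, C=11
  Priority 3, burst=6, C=17
Average turnaround = 31/3 = 10.3333

10.3333


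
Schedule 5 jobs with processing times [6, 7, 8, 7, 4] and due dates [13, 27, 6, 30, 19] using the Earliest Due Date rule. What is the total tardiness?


Sort by due date (EDD order): [(8, 6), (6, 13), (4, 19), (7, 27), (7, 30)]
Compute completion times and tardiness:
  Job 1: p=8, d=6, C=8, tardiness=max(0,8-6)=2
  Job 2: p=6, d=13, C=14, tardiness=max(0,14-13)=1
  Job 3: p=4, d=19, C=18, tardiness=max(0,18-19)=0
  Job 4: p=7, d=27, C=25, tardiness=max(0,25-27)=0
  Job 5: p=7, d=30, C=32, tardiness=max(0,32-30)=2
Total tardiness = 5

5


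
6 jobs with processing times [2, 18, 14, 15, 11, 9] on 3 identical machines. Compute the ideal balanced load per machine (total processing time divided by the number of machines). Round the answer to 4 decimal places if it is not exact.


Total processing time = 2 + 18 + 14 + 15 + 11 + 9 = 69
Number of machines = 3
Ideal balanced load = 69 / 3 = 23.0

23.0


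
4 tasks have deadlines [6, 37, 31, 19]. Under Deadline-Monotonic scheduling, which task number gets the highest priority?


Sort tasks by relative deadline (ascending):
  Task 1: deadline = 6
  Task 4: deadline = 19
  Task 3: deadline = 31
  Task 2: deadline = 37
Priority order (highest first): [1, 4, 3, 2]
Highest priority task = 1

1


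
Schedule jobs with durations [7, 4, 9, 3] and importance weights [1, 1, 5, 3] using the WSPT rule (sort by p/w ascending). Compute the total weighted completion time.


Compute p/w ratios and sort ascending (WSPT): [(3, 3), (9, 5), (4, 1), (7, 1)]
Compute weighted completion times:
  Job (p=3,w=3): C=3, w*C=3*3=9
  Job (p=9,w=5): C=12, w*C=5*12=60
  Job (p=4,w=1): C=16, w*C=1*16=16
  Job (p=7,w=1): C=23, w*C=1*23=23
Total weighted completion time = 108

108


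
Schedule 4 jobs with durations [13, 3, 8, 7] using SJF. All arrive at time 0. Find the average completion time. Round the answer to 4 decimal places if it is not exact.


SJF order (ascending): [3, 7, 8, 13]
Completion times:
  Job 1: burst=3, C=3
  Job 2: burst=7, C=10
  Job 3: burst=8, C=18
  Job 4: burst=13, C=31
Average completion = 62/4 = 15.5

15.5


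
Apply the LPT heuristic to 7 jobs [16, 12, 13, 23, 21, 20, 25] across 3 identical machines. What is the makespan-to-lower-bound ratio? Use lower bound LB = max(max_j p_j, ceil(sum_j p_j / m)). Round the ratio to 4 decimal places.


LPT order: [25, 23, 21, 20, 16, 13, 12]
Machine loads after assignment: [50, 39, 41]
LPT makespan = 50
Lower bound = max(max_job, ceil(total/3)) = max(25, 44) = 44
Ratio = 50 / 44 = 1.1364

1.1364


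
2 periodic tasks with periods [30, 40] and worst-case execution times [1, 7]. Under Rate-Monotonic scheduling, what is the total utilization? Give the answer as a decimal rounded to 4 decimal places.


Compute individual utilizations (exact fractions):
  Task 1: C/T = 1/30 (approx. 0.0333)
  Task 2: C/T = 7/40 (approx. 0.175)
Total utilization U = 1/30 + 7/40 = 5/24
Rounded to 4 decimal places: U = 0.2083
RM (Liu & Layland) bound for 2 tasks = 0.828427; compare with U = 5/24 (approx. 0.208333)
U <= bound, so schedulable by RM sufficient condition.

0.2083


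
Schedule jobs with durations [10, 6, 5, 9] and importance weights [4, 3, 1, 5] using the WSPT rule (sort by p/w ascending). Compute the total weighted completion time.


Compute p/w ratios and sort ascending (WSPT): [(9, 5), (6, 3), (10, 4), (5, 1)]
Compute weighted completion times:
  Job (p=9,w=5): C=9, w*C=5*9=45
  Job (p=6,w=3): C=15, w*C=3*15=45
  Job (p=10,w=4): C=25, w*C=4*25=100
  Job (p=5,w=1): C=30, w*C=1*30=30
Total weighted completion time = 220

220


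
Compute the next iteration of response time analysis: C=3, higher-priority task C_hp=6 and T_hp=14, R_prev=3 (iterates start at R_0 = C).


R_next = C + ceil(R_prev / T_hp) * C_hp
ceil(3 / 14) = ceil(0.2143) = 1
Interference = 1 * 6 = 6
R_next = 3 + 6 = 9

9


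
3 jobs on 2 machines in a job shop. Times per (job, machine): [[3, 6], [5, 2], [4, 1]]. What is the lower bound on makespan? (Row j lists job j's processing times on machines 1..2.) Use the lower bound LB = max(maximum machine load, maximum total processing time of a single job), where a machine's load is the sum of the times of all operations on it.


Machine loads:
  Machine 1: 3 + 5 + 4 = 12
  Machine 2: 6 + 2 + 1 = 9
Max machine load = 12
Job totals:
  Job 1: 9
  Job 2: 7
  Job 3: 5
Max job total = 9
Lower bound = max(12, 9) = 12

12


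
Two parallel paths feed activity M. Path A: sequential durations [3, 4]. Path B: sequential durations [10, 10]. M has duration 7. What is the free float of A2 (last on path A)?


ES(A2) = sum of predecessors on chain A = 3
EF(A2) = ES + duration = 3 + 4 = 7
Successor of A2 is M. ES(M) = max(sum(A), sum(B)) = max(7, 20) = 20
Free float = ES(successor) - EF(current) = 20 - 7 = 13

13


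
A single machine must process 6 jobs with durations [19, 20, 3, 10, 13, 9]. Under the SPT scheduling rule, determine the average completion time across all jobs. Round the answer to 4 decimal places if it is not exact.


Sort jobs by processing time (SPT order): [3, 9, 10, 13, 19, 20]
Compute completion times sequentially:
  Job 1: processing = 3, completes at 3
  Job 2: processing = 9, completes at 12
  Job 3: processing = 10, completes at 22
  Job 4: processing = 13, completes at 35
  Job 5: processing = 19, completes at 54
  Job 6: processing = 20, completes at 74
Sum of completion times = 200
Average completion time = 200/6 = 33.3333

33.3333


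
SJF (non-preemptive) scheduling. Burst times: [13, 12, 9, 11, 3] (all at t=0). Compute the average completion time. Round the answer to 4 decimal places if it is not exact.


SJF order (ascending): [3, 9, 11, 12, 13]
Completion times:
  Job 1: burst=3, C=3
  Job 2: burst=9, C=12
  Job 3: burst=11, C=23
  Job 4: burst=12, C=35
  Job 5: burst=13, C=48
Average completion = 121/5 = 24.2

24.2


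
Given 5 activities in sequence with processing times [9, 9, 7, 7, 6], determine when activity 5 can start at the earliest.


Activity 5 starts after activities 1 through 4 complete.
Predecessor durations: [9, 9, 7, 7]
ES = 9 + 9 + 7 + 7 = 32

32


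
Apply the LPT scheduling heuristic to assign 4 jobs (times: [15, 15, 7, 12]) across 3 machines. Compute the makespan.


Sort jobs in decreasing order (LPT): [15, 15, 12, 7]
Assign each job to the least loaded machine:
  Machine 1: jobs [15], load = 15
  Machine 2: jobs [15], load = 15
  Machine 3: jobs [12, 7], load = 19
Makespan = max load = 19

19


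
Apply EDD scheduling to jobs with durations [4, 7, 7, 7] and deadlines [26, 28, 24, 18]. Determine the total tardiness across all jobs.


Sort by due date (EDD order): [(7, 18), (7, 24), (4, 26), (7, 28)]
Compute completion times and tardiness:
  Job 1: p=7, d=18, C=7, tardiness=max(0,7-18)=0
  Job 2: p=7, d=24, C=14, tardiness=max(0,14-24)=0
  Job 3: p=4, d=26, C=18, tardiness=max(0,18-26)=0
  Job 4: p=7, d=28, C=25, tardiness=max(0,25-28)=0
Total tardiness = 0

0


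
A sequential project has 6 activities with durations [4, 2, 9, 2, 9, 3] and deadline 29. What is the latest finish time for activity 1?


LF(activity 1) = deadline - sum of successor durations
Successors: activities 2 through 6 with durations [2, 9, 2, 9, 3]
Sum of successor durations = 25
LF = 29 - 25 = 4

4


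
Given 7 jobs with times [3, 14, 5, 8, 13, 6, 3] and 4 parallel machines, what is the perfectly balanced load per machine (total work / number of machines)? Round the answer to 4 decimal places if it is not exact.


Total processing time = 3 + 14 + 5 + 8 + 13 + 6 + 3 = 52
Number of machines = 4
Ideal balanced load = 52 / 4 = 13.0

13.0


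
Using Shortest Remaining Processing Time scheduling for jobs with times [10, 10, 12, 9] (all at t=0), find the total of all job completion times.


Since all jobs arrive at t=0, SRPT equals SPT ordering.
SPT order: [9, 10, 10, 12]
Completion times:
  Job 1: p=9, C=9
  Job 2: p=10, C=19
  Job 3: p=10, C=29
  Job 4: p=12, C=41
Total completion time = 9 + 19 + 29 + 41 = 98

98


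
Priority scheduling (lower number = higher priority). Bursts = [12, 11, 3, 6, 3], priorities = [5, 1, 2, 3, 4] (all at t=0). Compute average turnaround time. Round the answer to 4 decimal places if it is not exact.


Sort by priority (ascending = highest first):
Order: [(1, 11), (2, 3), (3, 6), (4, 3), (5, 12)]
Completion times:
  Priority 1, burst=11, C=11
  Priority 2, burst=3, C=14
  Priority 3, burst=6, C=20
  Priority 4, burst=3, C=23
  Priority 5, burst=12, C=35
Average turnaround = 103/5 = 20.6

20.6


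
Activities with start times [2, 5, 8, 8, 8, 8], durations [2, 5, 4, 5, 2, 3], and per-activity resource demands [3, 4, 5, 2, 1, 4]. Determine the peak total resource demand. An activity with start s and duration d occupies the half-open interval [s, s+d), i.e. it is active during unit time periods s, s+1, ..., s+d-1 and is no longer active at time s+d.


Each activity i is active on [start_i, start_i + duration_i).
Compute total resource usage per time slot:
  t=0: active resources = [], total = 0
  t=1: active resources = [], total = 0
  t=2: active resources = [3], total = 3
  t=3: active resources = [3], total = 3
  t=4: active resources = [], total = 0
  t=5: active resources = [4], total = 4
  t=6: active resources = [4], total = 4
  t=7: active resources = [4], total = 4
  t=8: active resources = [4, 5, 2, 1, 4], total = 16
  t=9: active resources = [4, 5, 2, 1, 4], total = 16
  t=10: active resources = [5, 2, 4], total = 11
  t=11: active resources = [5, 2], total = 7
  t=12: active resources = [2], total = 2
Peak resource demand = 16

16


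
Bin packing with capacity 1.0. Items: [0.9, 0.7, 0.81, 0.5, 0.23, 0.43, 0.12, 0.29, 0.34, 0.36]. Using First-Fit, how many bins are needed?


Place items sequentially using First-Fit:
  Item 0.9 -> new Bin 1
  Item 0.7 -> new Bin 2
  Item 0.81 -> new Bin 3
  Item 0.5 -> new Bin 4
  Item 0.23 -> Bin 2 (now 0.93)
  Item 0.43 -> Bin 4 (now 0.93)
  Item 0.12 -> Bin 3 (now 0.93)
  Item 0.29 -> new Bin 5
  Item 0.34 -> Bin 5 (now 0.63)
  Item 0.36 -> Bin 5 (now 0.99)
Total bins used = 5

5


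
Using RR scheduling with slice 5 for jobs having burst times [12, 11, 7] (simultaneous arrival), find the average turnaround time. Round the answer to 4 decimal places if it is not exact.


Time quantum = 5
Execution trace:
  J1 runs 5 units, time = 5
  J2 runs 5 units, time = 10
  J3 runs 5 units, time = 15
  J1 runs 5 units, time = 20
  J2 runs 5 units, time = 25
  J3 runs 2 units, time = 27
  J1 runs 2 units, time = 29
  J2 runs 1 units, time = 30
Finish times: [29, 30, 27]
Average turnaround = 86/3 = 28.6667

28.6667


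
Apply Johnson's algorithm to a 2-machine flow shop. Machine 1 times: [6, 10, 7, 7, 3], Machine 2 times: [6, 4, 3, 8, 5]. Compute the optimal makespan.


Apply Johnson's rule:
  Group 1 (a <= b): [(5, 3, 5), (1, 6, 6), (4, 7, 8)]
  Group 2 (a > b): [(2, 10, 4), (3, 7, 3)]
Optimal job order: [5, 1, 4, 2, 3]
Schedule:
  Job 5: M1 done at 3, M2 done at 8
  Job 1: M1 done at 9, M2 done at 15
  Job 4: M1 done at 16, M2 done at 24
  Job 2: M1 done at 26, M2 done at 30
  Job 3: M1 done at 33, M2 done at 36
Makespan = 36

36


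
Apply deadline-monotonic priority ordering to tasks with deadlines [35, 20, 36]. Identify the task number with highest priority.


Sort tasks by relative deadline (ascending):
  Task 2: deadline = 20
  Task 1: deadline = 35
  Task 3: deadline = 36
Priority order (highest first): [2, 1, 3]
Highest priority task = 2

2


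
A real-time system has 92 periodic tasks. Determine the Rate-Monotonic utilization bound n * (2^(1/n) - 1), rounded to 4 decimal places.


Compute 2^(1/92) = 1.0075626620
Subtract 1: 1.0075626620 - 1 = 0.0075626620
Multiply by n: 92 * 0.0075626620 = 0.6957649040
Round to 4 dp: 0.6958

0.6958


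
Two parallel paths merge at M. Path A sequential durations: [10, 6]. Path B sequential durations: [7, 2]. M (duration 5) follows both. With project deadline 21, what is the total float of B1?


Forward pass: ES(B1) = sum of predecessors on chain B = 0
EF = ES + duration = 0 + 7 = 7
Backward pass: LF(M) = deadline = 21; LS(M) = 21 - 5 = 16
LF(B1) = LS(M) - sum(successors on chain B) = 16 - 2 = 14
LS = LF - duration = 14 - 7 = 7
Total float = LS - ES = 7 - 0 = 7

7


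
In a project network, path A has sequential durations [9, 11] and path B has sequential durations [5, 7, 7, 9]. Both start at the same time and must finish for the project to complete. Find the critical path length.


Path A total = 9 + 11 = 20
Path B total = 5 + 7 + 7 + 9 = 28
Critical path = longest path = max(20, 28) = 28

28


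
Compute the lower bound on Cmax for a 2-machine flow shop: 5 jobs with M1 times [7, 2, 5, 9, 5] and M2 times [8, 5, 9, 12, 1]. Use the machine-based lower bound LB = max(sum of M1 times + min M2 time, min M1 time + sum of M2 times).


LB1 = sum(M1 times) + min(M2 times) = 28 + 1 = 29
LB2 = min(M1 times) + sum(M2 times) = 2 + 35 = 37
Lower bound = max(LB1, LB2) = max(29, 37) = 37

37


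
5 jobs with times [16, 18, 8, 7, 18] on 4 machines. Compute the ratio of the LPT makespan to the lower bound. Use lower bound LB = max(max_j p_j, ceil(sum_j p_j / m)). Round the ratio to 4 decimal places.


LPT order: [18, 18, 16, 8, 7]
Machine loads after assignment: [18, 18, 16, 15]
LPT makespan = 18
Lower bound = max(max_job, ceil(total/4)) = max(18, 17) = 18
Ratio = 18 / 18 = 1.0

1.0


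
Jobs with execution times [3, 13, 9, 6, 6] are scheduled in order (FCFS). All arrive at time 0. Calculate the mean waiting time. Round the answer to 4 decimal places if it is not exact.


FCFS order (as given): [3, 13, 9, 6, 6]
Waiting times:
  Job 1: wait = 0
  Job 2: wait = 3
  Job 3: wait = 16
  Job 4: wait = 25
  Job 5: wait = 31
Sum of waiting times = 75
Average waiting time = 75/5 = 15.0

15.0


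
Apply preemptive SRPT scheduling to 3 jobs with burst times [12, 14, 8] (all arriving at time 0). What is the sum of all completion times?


Since all jobs arrive at t=0, SRPT equals SPT ordering.
SPT order: [8, 12, 14]
Completion times:
  Job 1: p=8, C=8
  Job 2: p=12, C=20
  Job 3: p=14, C=34
Total completion time = 8 + 20 + 34 = 62

62


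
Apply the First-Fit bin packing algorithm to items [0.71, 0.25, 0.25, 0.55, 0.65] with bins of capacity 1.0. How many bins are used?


Place items sequentially using First-Fit:
  Item 0.71 -> new Bin 1
  Item 0.25 -> Bin 1 (now 0.96)
  Item 0.25 -> new Bin 2
  Item 0.55 -> Bin 2 (now 0.8)
  Item 0.65 -> new Bin 3
Total bins used = 3

3


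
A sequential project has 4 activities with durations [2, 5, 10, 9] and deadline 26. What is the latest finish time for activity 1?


LF(activity 1) = deadline - sum of successor durations
Successors: activities 2 through 4 with durations [5, 10, 9]
Sum of successor durations = 24
LF = 26 - 24 = 2

2


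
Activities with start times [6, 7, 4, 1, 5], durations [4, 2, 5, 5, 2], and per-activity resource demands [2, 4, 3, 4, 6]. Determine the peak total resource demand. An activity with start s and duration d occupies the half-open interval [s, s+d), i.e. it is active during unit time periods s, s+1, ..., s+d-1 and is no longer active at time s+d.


Each activity i is active on [start_i, start_i + duration_i).
Compute total resource usage per time slot:
  t=0: active resources = [], total = 0
  t=1: active resources = [4], total = 4
  t=2: active resources = [4], total = 4
  t=3: active resources = [4], total = 4
  t=4: active resources = [3, 4], total = 7
  t=5: active resources = [3, 4, 6], total = 13
  t=6: active resources = [2, 3, 6], total = 11
  t=7: active resources = [2, 4, 3], total = 9
  t=8: active resources = [2, 4, 3], total = 9
  t=9: active resources = [2], total = 2
Peak resource demand = 13

13


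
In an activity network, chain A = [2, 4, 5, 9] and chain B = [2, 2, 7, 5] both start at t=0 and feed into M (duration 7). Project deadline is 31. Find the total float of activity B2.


Forward pass: ES(B2) = sum of predecessors on chain B = 2
EF = ES + duration = 2 + 2 = 4
Backward pass: LF(M) = deadline = 31; LS(M) = 31 - 7 = 24
LF(B2) = LS(M) - sum(successors on chain B) = 24 - 12 = 12
LS = LF - duration = 12 - 2 = 10
Total float = LS - ES = 10 - 2 = 8

8


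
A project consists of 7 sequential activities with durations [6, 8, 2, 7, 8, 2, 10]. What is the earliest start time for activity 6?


Activity 6 starts after activities 1 through 5 complete.
Predecessor durations: [6, 8, 2, 7, 8]
ES = 6 + 8 + 2 + 7 + 8 = 31

31


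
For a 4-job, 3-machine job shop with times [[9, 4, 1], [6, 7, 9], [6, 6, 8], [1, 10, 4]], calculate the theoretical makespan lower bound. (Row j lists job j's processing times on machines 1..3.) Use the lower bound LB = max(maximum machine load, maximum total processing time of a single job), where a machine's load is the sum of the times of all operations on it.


Machine loads:
  Machine 1: 9 + 6 + 6 + 1 = 22
  Machine 2: 4 + 7 + 6 + 10 = 27
  Machine 3: 1 + 9 + 8 + 4 = 22
Max machine load = 27
Job totals:
  Job 1: 14
  Job 2: 22
  Job 3: 20
  Job 4: 15
Max job total = 22
Lower bound = max(27, 22) = 27

27


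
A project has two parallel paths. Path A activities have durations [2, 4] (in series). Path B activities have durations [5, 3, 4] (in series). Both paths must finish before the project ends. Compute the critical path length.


Path A total = 2 + 4 = 6
Path B total = 5 + 3 + 4 = 12
Critical path = longest path = max(6, 12) = 12

12


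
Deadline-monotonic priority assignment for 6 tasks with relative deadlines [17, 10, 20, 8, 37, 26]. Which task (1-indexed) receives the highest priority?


Sort tasks by relative deadline (ascending):
  Task 4: deadline = 8
  Task 2: deadline = 10
  Task 1: deadline = 17
  Task 3: deadline = 20
  Task 6: deadline = 26
  Task 5: deadline = 37
Priority order (highest first): [4, 2, 1, 3, 6, 5]
Highest priority task = 4

4


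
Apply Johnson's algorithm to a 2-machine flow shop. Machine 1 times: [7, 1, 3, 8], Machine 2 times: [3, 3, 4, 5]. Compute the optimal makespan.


Apply Johnson's rule:
  Group 1 (a <= b): [(2, 1, 3), (3, 3, 4)]
  Group 2 (a > b): [(4, 8, 5), (1, 7, 3)]
Optimal job order: [2, 3, 4, 1]
Schedule:
  Job 2: M1 done at 1, M2 done at 4
  Job 3: M1 done at 4, M2 done at 8
  Job 4: M1 done at 12, M2 done at 17
  Job 1: M1 done at 19, M2 done at 22
Makespan = 22

22


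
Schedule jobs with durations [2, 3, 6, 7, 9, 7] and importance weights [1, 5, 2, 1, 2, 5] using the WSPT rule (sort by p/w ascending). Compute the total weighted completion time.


Compute p/w ratios and sort ascending (WSPT): [(3, 5), (7, 5), (2, 1), (6, 2), (9, 2), (7, 1)]
Compute weighted completion times:
  Job (p=3,w=5): C=3, w*C=5*3=15
  Job (p=7,w=5): C=10, w*C=5*10=50
  Job (p=2,w=1): C=12, w*C=1*12=12
  Job (p=6,w=2): C=18, w*C=2*18=36
  Job (p=9,w=2): C=27, w*C=2*27=54
  Job (p=7,w=1): C=34, w*C=1*34=34
Total weighted completion time = 201

201


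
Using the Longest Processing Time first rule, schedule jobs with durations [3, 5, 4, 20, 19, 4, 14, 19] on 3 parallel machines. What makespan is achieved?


Sort jobs in decreasing order (LPT): [20, 19, 19, 14, 5, 4, 4, 3]
Assign each job to the least loaded machine:
  Machine 1: jobs [20, 4, 4], load = 28
  Machine 2: jobs [19, 14], load = 33
  Machine 3: jobs [19, 5, 3], load = 27
Makespan = max load = 33

33


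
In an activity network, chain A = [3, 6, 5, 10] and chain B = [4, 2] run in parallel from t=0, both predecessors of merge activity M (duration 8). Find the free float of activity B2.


ES(B2) = sum of predecessors on chain B = 4
EF(B2) = ES + duration = 4 + 2 = 6
Successor of B2 is M. ES(M) = max(sum(A), sum(B)) = max(24, 6) = 24
Free float = ES(successor) - EF(current) = 24 - 6 = 18

18


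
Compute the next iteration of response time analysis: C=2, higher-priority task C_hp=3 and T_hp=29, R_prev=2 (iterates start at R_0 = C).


R_next = C + ceil(R_prev / T_hp) * C_hp
ceil(2 / 29) = ceil(0.069) = 1
Interference = 1 * 3 = 3
R_next = 2 + 3 = 5

5


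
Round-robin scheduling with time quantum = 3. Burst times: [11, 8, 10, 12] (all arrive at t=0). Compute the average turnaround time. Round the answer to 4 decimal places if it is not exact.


Time quantum = 3
Execution trace:
  J1 runs 3 units, time = 3
  J2 runs 3 units, time = 6
  J3 runs 3 units, time = 9
  J4 runs 3 units, time = 12
  J1 runs 3 units, time = 15
  J2 runs 3 units, time = 18
  J3 runs 3 units, time = 21
  J4 runs 3 units, time = 24
  J1 runs 3 units, time = 27
  J2 runs 2 units, time = 29
  J3 runs 3 units, time = 32
  J4 runs 3 units, time = 35
  J1 runs 2 units, time = 37
  J3 runs 1 units, time = 38
  J4 runs 3 units, time = 41
Finish times: [37, 29, 38, 41]
Average turnaround = 145/4 = 36.25

36.25


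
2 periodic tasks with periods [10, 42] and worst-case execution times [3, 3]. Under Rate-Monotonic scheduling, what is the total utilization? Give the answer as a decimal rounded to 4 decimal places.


Compute individual utilizations (exact fractions):
  Task 1: C/T = 3/10 (approx. 0.3)
  Task 2: C/T = 3/42 = 1/14 (approx. 0.0714)
Total utilization U = 3/10 + 1/14 = 13/35
Rounded to 4 decimal places: U = 0.3714
RM (Liu & Layland) bound for 2 tasks = 0.828427; compare with U = 13/35 (approx. 0.371429)
U <= bound, so schedulable by RM sufficient condition.

0.3714


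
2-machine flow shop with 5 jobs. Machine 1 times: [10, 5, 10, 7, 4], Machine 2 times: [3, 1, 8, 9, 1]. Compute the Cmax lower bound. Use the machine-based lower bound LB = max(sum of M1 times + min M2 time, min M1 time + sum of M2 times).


LB1 = sum(M1 times) + min(M2 times) = 36 + 1 = 37
LB2 = min(M1 times) + sum(M2 times) = 4 + 22 = 26
Lower bound = max(LB1, LB2) = max(37, 26) = 37

37


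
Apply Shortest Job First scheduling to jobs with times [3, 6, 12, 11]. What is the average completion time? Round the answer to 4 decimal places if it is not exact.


SJF order (ascending): [3, 6, 11, 12]
Completion times:
  Job 1: burst=3, C=3
  Job 2: burst=6, C=9
  Job 3: burst=11, C=20
  Job 4: burst=12, C=32
Average completion = 64/4 = 16.0

16.0


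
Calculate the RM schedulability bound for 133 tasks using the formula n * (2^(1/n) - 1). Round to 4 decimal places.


Compute 2^(1/133) = 1.0052252371
Subtract 1: 1.0052252371 - 1 = 0.0052252371
Multiply by n: 133 * 0.0052252371 = 0.6949565343
Round to 4 dp: 0.6950

0.6950


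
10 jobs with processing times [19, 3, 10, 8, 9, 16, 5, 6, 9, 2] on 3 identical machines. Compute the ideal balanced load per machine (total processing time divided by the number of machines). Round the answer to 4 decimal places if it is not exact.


Total processing time = 19 + 3 + 10 + 8 + 9 + 16 + 5 + 6 + 9 + 2 = 87
Number of machines = 3
Ideal balanced load = 87 / 3 = 29.0

29.0


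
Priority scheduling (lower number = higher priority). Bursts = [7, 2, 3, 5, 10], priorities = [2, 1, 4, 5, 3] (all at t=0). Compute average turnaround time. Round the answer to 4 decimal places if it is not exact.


Sort by priority (ascending = highest first):
Order: [(1, 2), (2, 7), (3, 10), (4, 3), (5, 5)]
Completion times:
  Priority 1, burst=2, C=2
  Priority 2, burst=7, C=9
  Priority 3, burst=10, C=19
  Priority 4, burst=3, C=22
  Priority 5, burst=5, C=27
Average turnaround = 79/5 = 15.8

15.8


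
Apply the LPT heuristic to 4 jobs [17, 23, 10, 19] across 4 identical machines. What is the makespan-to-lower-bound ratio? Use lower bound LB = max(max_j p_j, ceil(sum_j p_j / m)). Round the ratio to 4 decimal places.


LPT order: [23, 19, 17, 10]
Machine loads after assignment: [23, 19, 17, 10]
LPT makespan = 23
Lower bound = max(max_job, ceil(total/4)) = max(23, 18) = 23
Ratio = 23 / 23 = 1.0

1.0


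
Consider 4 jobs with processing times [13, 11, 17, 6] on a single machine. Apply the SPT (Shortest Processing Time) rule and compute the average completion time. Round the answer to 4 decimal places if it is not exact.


Sort jobs by processing time (SPT order): [6, 11, 13, 17]
Compute completion times sequentially:
  Job 1: processing = 6, completes at 6
  Job 2: processing = 11, completes at 17
  Job 3: processing = 13, completes at 30
  Job 4: processing = 17, completes at 47
Sum of completion times = 100
Average completion time = 100/4 = 25.0

25.0
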